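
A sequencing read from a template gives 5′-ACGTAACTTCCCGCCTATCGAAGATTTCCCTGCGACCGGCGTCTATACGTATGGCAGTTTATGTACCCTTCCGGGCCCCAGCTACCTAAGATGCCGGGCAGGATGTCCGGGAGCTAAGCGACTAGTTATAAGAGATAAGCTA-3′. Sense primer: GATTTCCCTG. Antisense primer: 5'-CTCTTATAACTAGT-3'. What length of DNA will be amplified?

112 bp

The forward primer matches the template at positions 23–32.
The reverse primer's reverse complement is ACTAGTTATAAGAG, which matches the template at positions 121–134.
Product length = (reverse-primer end) − (forward-primer start) + 1 = 134 − 23 + 1 = 112 bp.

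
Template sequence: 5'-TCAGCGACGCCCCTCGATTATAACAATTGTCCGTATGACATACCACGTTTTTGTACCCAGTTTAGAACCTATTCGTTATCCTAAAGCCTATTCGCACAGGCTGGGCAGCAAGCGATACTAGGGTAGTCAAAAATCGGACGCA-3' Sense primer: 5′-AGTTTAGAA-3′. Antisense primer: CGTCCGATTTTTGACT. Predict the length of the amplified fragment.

The forward primer matches the template at positions 59–67.
Taking the reverse complement of CGTCCGATTTTTGACT gives AGTCAAAAATCGGACG, found at positions 125–140 on the template; the primer anneals here to the top strand with its 3' end pointing upstream.
Amplicon spans positions 59–140: 82 bp.

82 bp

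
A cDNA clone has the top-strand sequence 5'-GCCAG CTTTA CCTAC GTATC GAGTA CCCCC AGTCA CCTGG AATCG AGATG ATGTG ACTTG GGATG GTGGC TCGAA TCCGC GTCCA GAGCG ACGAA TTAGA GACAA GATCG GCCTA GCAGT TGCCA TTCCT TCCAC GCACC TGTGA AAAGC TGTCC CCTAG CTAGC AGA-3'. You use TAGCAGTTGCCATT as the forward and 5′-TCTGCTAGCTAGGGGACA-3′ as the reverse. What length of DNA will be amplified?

The forward primer matches the template at positions 114–127.
The reverse primer's reverse complement is TGTCCCCTAGCTAGCAGA, which matches the template at positions 151–168.
Amplicon spans positions 114–168: 55 bp.

55 bp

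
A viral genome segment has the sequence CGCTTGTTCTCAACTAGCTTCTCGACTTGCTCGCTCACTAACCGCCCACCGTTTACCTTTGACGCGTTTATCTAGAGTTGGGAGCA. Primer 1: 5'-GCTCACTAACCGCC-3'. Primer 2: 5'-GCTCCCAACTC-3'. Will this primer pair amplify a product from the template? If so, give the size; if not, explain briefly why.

Yes — a 53 bp product.

Primer 1 (GCTCACTAACCGCC) matches the top strand at positions 33–46; it acts as a forward primer.
Primer 2's reverse complement is GAGTTGGGAGC, matching the top strand at positions 75–85; it acts as a reverse primer.
The 3' ends face each other across positions 33–85, giving a 53 bp product.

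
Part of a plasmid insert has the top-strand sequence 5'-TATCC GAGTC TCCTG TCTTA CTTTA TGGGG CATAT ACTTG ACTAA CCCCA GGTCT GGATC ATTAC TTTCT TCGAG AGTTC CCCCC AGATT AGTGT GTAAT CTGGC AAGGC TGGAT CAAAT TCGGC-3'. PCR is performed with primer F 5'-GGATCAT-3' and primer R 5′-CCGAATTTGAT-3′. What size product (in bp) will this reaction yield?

The forward primer matches the template at positions 56–62.
Reverse complement of the reverse primer: ATCAAATTCGG. This occurs on the top strand at positions 114–124.
The product runs from position 56 to position 124, so its length is 124 − 56 + 1 = 69 bp.

69 bp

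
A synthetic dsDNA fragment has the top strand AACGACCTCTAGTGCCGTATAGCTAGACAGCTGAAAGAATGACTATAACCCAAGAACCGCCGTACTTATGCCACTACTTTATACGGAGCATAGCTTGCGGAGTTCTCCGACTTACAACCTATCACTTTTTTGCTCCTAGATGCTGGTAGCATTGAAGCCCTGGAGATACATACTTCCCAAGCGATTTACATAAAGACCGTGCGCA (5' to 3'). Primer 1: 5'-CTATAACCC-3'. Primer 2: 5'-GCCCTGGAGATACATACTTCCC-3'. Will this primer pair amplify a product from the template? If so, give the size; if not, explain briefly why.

Primer 1 (CTATAACCC) matches the top strand at positions 43–51 (3' end points downstream).
Primer 2 (GCCCTGGAGATACATACTTCCC) also matches the top strand directly, at positions 157–178 — its reverse complement GGGAAGTATGTATCTCCAGGGC is not present.
Both primers anneal to the bottom strand with 3' ends pointing the same way, so neither can prime synthesis back toward the other.

No product — both primers anneal to the same strand and extend in the same direction.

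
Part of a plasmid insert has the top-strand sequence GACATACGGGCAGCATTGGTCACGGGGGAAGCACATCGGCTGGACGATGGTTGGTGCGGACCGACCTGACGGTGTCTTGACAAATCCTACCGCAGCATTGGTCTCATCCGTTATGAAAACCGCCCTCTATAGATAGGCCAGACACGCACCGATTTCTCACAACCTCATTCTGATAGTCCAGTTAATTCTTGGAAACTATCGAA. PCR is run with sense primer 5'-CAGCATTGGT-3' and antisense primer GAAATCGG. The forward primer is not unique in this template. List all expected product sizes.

146 bp, 64 bp

The forward primer CAGCATTGGT matches the top strand at positions 11–20, 93–102.
The reverse primer's reverse complement is CCGATTTC, matching at positions 149–156.
Each forward site pairs with the reverse site to give a product ending at position 156: sizes 146, 64 bp.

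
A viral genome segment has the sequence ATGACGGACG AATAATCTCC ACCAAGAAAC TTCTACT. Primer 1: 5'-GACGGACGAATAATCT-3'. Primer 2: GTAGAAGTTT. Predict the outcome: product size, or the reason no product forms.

Yes — a 34 bp product.

Primer 1 (GACGGACGAATAATCT) matches the top strand at positions 3–18; it acts as a forward primer.
Primer 2's reverse complement is AAACTTCTAC, matching the top strand at positions 27–36; it acts as a reverse primer.
The 3' ends face each other across positions 3–36, giving a 34 bp product.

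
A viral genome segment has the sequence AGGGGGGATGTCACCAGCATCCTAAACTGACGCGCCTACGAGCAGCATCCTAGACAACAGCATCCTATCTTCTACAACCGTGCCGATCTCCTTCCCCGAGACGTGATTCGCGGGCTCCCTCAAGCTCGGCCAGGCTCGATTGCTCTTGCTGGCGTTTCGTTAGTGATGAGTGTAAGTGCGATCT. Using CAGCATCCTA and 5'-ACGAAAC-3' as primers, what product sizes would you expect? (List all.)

146 bp, 118 bp, 103 bp

The forward primer CAGCATCCTA matches the top strand at positions 15–24, 43–52, 58–67.
The reverse primer's reverse complement is GTTTCGT, matching at positions 154–160.
Each forward site pairs with the reverse site to give a product ending at position 160: sizes 146, 118, 103 bp.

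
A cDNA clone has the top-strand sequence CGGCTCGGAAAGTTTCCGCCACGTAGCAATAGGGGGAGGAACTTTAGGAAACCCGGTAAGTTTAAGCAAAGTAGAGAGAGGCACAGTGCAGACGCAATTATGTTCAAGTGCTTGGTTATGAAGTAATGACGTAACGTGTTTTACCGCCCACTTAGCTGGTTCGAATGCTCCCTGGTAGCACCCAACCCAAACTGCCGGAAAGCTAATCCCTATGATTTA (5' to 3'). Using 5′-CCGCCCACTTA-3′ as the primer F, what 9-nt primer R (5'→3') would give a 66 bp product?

The forward primer binds at positions 144–154, so a 66 bp product ends at position 144 + 66 − 1 = 209.
The reverse primer anneals to the top strand over positions 201–209, i.e. to AGCTAATCC.
Its sequence written 5'→3' is the reverse complement: GGATTAGCT.

5'-GGATTAGCT-3'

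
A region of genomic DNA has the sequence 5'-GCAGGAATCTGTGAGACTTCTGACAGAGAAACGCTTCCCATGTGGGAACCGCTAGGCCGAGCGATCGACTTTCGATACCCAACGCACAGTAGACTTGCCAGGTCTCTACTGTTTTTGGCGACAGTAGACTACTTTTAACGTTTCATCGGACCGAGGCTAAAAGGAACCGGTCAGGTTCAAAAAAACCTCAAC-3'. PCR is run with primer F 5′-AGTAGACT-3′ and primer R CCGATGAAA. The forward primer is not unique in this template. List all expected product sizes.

The forward primer AGTAGACT matches the top strand at positions 88–95, 123–130.
The reverse primer's reverse complement is TTTCATCGG, matching at positions 141–149.
Each forward site pairs with the reverse site to give a product ending at position 149: sizes 62, 27 bp.

62 bp, 27 bp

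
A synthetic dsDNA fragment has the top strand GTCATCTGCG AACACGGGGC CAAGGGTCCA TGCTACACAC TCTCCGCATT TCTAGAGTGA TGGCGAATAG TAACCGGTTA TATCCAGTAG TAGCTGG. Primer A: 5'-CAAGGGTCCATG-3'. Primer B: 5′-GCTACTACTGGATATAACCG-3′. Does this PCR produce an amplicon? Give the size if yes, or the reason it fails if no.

Primer A (CAAGGGTCCATG) matches the top strand at positions 21–32; it acts as a forward primer.
Primer B's reverse complement is CGGTTATATCCAGTAGTAGC, matching the top strand at positions 75–94; it acts as a reverse primer.
The 3' ends face each other across positions 21–94, giving a 74 bp product.

Yes — a 74 bp product.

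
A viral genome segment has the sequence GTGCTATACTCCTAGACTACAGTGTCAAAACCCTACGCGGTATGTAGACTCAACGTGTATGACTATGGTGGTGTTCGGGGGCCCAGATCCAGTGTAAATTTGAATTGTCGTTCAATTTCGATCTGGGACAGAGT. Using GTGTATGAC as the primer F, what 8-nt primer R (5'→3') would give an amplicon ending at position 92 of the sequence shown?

5'-CTGGATCT-3'

The forward primer binds at positions 55–63; the product's 3' end on the top strand is position 92.
The reverse primer anneals to the top strand over positions 85–92, i.e. to AGATCCAG.
Its sequence written 5'→3' is the reverse complement: CTGGATCT.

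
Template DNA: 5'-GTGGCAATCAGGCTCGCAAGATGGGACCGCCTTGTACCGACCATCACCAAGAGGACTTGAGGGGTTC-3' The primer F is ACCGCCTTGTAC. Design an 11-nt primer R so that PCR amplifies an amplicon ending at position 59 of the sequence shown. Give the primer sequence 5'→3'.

5'-CAAGTCCTCTT-3'

The forward primer binds at positions 26–37; the product's 3' end on the top strand is position 59.
The reverse primer anneals to the top strand over positions 49–59, i.e. to AAGAGGACTTG.
Its sequence written 5'→3' is the reverse complement: CAAGTCCTCTT.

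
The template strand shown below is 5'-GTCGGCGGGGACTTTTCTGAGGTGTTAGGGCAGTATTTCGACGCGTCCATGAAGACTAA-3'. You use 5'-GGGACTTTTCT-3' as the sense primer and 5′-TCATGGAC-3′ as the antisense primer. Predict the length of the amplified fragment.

45 bp

The forward primer matches the template at positions 8–18.
Reverse complement of the reverse primer: GTCCATGA. This occurs on the top strand at positions 45–52.
The product runs from position 8 to position 52, so its length is 52 − 8 + 1 = 45 bp.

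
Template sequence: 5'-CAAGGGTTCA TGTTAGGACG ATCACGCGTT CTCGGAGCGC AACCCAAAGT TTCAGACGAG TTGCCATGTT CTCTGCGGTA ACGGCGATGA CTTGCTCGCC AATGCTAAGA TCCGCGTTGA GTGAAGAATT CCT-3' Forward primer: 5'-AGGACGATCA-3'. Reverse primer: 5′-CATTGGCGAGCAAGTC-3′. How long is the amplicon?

90 bp

Scanning the template, AGGACGATCA occurs at positions 15–24; this primer anneals to the bottom strand there with its 3' end pointing downstream.
Taking the reverse complement of CATTGGCGAGCAAGTC gives GACTTGCTCGCCAATG, found at positions 89–104 on the template; the primer anneals here to the top strand with its 3' end pointing upstream.
Amplicon spans positions 15–104: 90 bp.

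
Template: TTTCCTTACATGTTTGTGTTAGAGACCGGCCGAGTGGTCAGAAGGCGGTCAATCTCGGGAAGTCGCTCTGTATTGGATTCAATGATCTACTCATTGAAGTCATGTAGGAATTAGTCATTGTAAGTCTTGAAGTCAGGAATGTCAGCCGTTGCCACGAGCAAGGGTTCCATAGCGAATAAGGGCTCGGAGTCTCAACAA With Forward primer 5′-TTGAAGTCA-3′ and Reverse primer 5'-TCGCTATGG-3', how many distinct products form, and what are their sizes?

Two products: 82 bp, 49 bp

The forward primer TTGAAGTCA matches the top strand at positions 94–102, 127–135.
The reverse primer's reverse complement is CCATAGCGA, matching at positions 167–175.
Each forward site pairs with the reverse site to give a product ending at position 175: sizes 82, 49 bp.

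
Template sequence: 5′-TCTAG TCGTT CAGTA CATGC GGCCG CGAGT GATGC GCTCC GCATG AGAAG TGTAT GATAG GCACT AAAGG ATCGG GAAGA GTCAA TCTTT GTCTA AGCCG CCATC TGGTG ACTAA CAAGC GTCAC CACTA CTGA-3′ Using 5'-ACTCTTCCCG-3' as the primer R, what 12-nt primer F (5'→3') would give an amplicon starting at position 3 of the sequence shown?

The reverse primer's reverse complement CGGGAAGAGT matches the template at positions 73–82; the product starts at position 3.
The forward primer is identical to the top strand over positions 3–14: TAGTCGTTCAGT.

5'-TAGTCGTTCAGT-3'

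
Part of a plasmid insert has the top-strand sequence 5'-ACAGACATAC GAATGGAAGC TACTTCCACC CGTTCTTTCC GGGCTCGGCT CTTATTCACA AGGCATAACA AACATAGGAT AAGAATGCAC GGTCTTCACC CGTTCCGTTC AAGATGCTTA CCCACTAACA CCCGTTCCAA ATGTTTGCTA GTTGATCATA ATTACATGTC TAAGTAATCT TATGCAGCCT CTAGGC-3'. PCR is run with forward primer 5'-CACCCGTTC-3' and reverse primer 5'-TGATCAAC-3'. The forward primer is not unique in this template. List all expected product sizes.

The forward primer CACCCGTTC matches the top strand at positions 27–35, 97–105, 129–137.
The reverse primer's reverse complement is GTTGATCA, matching at positions 151–158.
Each forward site pairs with the reverse site to give a product ending at position 158: sizes 132, 62, 30 bp.

132 bp, 62 bp, 30 bp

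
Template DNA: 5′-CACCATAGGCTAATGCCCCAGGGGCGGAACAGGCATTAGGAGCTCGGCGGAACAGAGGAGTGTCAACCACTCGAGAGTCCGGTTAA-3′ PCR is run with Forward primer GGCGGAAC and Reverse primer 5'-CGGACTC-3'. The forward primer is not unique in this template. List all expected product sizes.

59 bp, 36 bp

The forward primer GGCGGAAC matches the top strand at positions 23–30, 46–53.
The reverse primer's reverse complement is GAGTCCG, matching at positions 75–81.
Each forward site pairs with the reverse site to give a product ending at position 81: sizes 59, 36 bp.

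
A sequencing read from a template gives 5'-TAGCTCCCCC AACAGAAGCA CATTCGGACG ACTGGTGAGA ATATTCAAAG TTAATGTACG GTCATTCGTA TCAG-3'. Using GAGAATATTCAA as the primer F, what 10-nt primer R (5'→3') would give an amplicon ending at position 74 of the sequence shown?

The forward primer binds at positions 37–48; the product's 3' end on the top strand is position 74.
The reverse primer anneals to the top strand over positions 65–74, i.e. to TTCGTATCAG.
Its sequence written 5'→3' is the reverse complement: CTGATACGAA.

5'-CTGATACGAA-3'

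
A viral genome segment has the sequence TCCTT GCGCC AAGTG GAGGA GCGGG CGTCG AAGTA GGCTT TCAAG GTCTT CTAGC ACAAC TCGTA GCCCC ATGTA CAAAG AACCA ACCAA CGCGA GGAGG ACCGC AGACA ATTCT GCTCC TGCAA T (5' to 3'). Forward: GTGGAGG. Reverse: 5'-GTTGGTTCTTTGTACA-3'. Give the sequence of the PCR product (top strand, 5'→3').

Forward primer GTGGAGG is found on the top strand at positions 13–19.
Taking the reverse complement of GTTGGTTCTTTGTACA gives TGTACAAAGAACCAAC, found at positions 72–87 on the template; the primer anneals here to the top strand with its 3' end pointing upstream.
The product is the template from position 13 through 87 (75 bp).

5'-GTGGAGGAGCGGGCGTCGAAGTAGGCTTTCAAGGTCTTCTAGCACAACTCGTAGCCCCATGTACAAAGAACCAAC-3'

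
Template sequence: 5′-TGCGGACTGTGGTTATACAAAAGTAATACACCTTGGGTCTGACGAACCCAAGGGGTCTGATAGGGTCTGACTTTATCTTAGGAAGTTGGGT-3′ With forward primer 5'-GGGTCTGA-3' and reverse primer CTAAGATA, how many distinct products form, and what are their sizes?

The forward primer GGGTCTGA matches the top strand at positions 35–42, 53–60, 63–70.
The reverse primer's reverse complement is TATCTTAG, matching at positions 74–81.
Each forward site pairs with the reverse site to give a product ending at position 81: sizes 47, 29, 19 bp.

Three products: 47 bp, 29 bp, 19 bp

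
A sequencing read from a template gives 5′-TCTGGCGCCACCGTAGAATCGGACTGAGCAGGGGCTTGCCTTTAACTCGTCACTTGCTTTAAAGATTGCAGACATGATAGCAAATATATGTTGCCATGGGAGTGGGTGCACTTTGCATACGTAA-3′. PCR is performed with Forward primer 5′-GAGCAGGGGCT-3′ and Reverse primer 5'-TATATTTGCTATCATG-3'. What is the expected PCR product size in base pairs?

63 bp

The forward primer matches the template at positions 26–36.
Taking the reverse complement of TATATTTGCTATCATG gives CATGATAGCAAATATA, found at positions 73–88 on the template; the primer anneals here to the top strand with its 3' end pointing upstream.
The product runs from position 26 to position 88, so its length is 88 − 26 + 1 = 63 bp.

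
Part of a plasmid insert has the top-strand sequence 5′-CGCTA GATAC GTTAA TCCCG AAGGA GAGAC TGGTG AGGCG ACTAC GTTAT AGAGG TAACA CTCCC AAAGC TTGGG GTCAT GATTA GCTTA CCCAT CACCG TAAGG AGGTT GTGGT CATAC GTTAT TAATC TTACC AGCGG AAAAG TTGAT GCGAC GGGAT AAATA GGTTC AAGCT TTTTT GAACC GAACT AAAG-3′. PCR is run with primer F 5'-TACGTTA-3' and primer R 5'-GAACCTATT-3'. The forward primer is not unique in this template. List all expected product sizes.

The forward primer TACGTTA matches the top strand at positions 8–14, 43–49, 118–124.
The reverse primer's reverse complement is AATAGGTTC, matching at positions 162–170.
Each forward site pairs with the reverse site to give a product ending at position 170: sizes 163, 128, 53 bp.

163 bp, 128 bp, 53 bp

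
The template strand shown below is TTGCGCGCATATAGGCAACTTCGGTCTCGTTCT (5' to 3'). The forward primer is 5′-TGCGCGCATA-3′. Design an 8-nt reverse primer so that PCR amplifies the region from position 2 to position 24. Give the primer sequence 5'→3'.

5'-CCGAAGTT-3'

The product's 3' end on the top strand is position 24.
The reverse primer anneals to the top strand over positions 17–24, i.e. to AACTTCGG.
Its sequence written 5'→3' is the reverse complement: CCGAAGTT.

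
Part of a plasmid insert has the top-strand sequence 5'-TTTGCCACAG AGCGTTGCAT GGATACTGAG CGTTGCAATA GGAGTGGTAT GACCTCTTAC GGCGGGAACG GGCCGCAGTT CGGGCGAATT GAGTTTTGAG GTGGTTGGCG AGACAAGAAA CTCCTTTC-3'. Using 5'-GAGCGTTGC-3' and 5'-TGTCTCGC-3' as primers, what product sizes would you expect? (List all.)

The forward primer GAGCGTTGC matches the top strand at positions 10–18, 28–36.
The reverse primer's reverse complement is GCGAGACA, matching at positions 108–115.
Each forward site pairs with the reverse site to give a product ending at position 115: sizes 106, 88 bp.

106 bp, 88 bp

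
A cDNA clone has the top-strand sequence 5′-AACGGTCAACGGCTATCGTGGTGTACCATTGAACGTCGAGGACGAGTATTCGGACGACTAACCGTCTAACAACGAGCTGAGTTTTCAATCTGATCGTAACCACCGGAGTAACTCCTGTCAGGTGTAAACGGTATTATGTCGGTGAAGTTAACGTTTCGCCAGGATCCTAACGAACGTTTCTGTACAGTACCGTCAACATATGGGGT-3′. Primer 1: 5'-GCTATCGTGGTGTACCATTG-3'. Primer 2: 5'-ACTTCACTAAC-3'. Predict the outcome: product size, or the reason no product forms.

No product — primer 2 has no binding site in the template.

Primer 2 (ACTTCACTAAC) does not match the top strand, and its reverse complement GTTAGTGAAGT does not match either.
With no annealing site for primer 2, no amplification occurs.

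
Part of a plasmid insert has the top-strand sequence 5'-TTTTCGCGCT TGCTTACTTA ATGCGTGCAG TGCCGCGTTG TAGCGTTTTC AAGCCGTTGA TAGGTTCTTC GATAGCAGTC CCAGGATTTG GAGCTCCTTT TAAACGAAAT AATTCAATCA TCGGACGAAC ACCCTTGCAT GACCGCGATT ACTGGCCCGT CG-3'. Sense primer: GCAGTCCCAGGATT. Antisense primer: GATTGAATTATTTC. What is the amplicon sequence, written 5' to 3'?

5'-GCAGTCCCAGGATTTGGAGCTCCTTTTAAACGAAATAATTCAATC-3'

Scanning the template, GCAGTCCCAGGATT occurs at positions 75–88; this primer anneals to the bottom strand there with its 3' end pointing downstream.
The reverse primer's reverse complement is GAAATAATTCAATC, which matches the template at positions 106–119.
The product is the template from position 75 through 119 (45 bp).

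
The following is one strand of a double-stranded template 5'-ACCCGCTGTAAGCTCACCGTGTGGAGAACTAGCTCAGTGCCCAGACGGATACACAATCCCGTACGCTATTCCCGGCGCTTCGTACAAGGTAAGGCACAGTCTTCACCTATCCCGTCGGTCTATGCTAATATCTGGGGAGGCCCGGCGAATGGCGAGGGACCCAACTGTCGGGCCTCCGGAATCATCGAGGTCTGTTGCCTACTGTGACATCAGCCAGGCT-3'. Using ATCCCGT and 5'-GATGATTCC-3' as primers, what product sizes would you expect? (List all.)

131 bp, 78 bp

The forward primer ATCCCGT matches the top strand at positions 56–62, 109–115.
The reverse primer's reverse complement is GGAATCATC, matching at positions 178–186.
Each forward site pairs with the reverse site to give a product ending at position 186: sizes 131, 78 bp.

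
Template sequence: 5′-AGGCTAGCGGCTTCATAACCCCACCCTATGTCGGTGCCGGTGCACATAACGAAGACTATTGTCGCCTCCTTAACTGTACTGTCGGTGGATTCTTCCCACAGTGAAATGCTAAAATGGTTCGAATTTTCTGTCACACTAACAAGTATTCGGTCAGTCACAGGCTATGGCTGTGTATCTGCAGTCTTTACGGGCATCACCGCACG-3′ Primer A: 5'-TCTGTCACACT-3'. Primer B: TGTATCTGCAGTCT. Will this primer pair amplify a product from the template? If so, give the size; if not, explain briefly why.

No product — both primers anneal to the same strand and extend in the same direction.

Primer A (TCTGTCACACT) matches the top strand at positions 127–137 (3' end points downstream).
Primer B (TGTATCTGCAGTCT) also matches the top strand directly, at positions 171–184 — its reverse complement AGACTGCAGATACA is not present.
Both primers anneal to the bottom strand with 3' ends pointing the same way, so neither can prime synthesis back toward the other.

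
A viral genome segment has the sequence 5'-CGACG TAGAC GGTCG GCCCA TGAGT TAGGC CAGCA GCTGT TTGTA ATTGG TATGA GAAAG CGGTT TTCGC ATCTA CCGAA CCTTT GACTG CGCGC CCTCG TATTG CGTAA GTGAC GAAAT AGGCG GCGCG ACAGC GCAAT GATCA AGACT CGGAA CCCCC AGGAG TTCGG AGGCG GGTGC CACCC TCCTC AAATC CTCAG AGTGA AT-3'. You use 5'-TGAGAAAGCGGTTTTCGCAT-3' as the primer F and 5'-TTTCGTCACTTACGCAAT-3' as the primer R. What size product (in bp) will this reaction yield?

Scanning the template, TGAGAAAGCGGTTTTCGCAT occurs at positions 53–72; this primer anneals to the bottom strand there with its 3' end pointing downstream.
The reverse primer's reverse complement is ATTGCGTAAGTGACGAAA, which matches the template at positions 102–119.
Amplicon spans positions 53–119: 67 bp.

67 bp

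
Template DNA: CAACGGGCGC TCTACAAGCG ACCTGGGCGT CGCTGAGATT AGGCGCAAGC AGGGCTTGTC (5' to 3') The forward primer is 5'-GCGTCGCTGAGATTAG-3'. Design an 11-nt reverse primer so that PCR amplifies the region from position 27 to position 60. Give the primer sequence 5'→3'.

5'-GACAAGCCCTG-3'

The product's 3' end on the top strand is position 60.
The reverse primer anneals to the top strand over positions 50–60, i.e. to CAGGGCTTGTC.
Its sequence written 5'→3' is the reverse complement: GACAAGCCCTG.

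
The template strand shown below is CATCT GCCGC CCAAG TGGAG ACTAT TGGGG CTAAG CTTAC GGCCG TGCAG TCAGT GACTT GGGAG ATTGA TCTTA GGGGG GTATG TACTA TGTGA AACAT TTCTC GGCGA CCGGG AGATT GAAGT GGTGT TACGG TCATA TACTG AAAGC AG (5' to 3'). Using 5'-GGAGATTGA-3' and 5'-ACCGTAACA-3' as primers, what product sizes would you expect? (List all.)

75 bp, 23 bp

The forward primer GGAGATTGA matches the top strand at positions 62–70, 114–122.
The reverse primer's reverse complement is TGTTACGGT, matching at positions 128–136.
Each forward site pairs with the reverse site to give a product ending at position 136: sizes 75, 23 bp.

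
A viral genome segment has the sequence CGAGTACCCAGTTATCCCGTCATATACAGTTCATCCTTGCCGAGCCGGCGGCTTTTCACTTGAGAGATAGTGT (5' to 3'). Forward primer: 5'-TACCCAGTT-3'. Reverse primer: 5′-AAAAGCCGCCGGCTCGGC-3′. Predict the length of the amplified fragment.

52 bp

Scanning the template, TACCCAGTT occurs at positions 5–13; this primer anneals to the bottom strand there with its 3' end pointing downstream.
The reverse primer's reverse complement is GCCGAGCCGGCGGCTTTT, which matches the template at positions 39–56.
Amplicon spans positions 5–56: 52 bp.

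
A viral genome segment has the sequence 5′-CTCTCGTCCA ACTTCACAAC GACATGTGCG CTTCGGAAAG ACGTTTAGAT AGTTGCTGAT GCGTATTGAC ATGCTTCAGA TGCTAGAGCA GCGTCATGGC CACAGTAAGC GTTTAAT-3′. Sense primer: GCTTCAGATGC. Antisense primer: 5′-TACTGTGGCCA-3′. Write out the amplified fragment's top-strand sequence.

Scanning the template, GCTTCAGATGC occurs at positions 73–83; this primer anneals to the bottom strand there with its 3' end pointing downstream.
Taking the reverse complement of TACTGTGGCCA gives TGGCCACAGTA, found at positions 97–107 on the template; the primer anneals here to the top strand with its 3' end pointing upstream.
The product is the template from position 73 through 107 (35 bp).

5'-GCTTCAGATGCTAGAGCAGCGTCATGGCCACAGTA-3'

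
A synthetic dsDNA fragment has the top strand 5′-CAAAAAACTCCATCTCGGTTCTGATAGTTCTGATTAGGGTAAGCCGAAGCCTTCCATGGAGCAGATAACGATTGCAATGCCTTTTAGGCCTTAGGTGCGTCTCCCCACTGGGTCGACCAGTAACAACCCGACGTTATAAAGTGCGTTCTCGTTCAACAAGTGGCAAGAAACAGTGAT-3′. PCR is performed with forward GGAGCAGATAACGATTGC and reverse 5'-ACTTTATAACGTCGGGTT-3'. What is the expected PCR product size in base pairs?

85 bp

Forward primer GGAGCAGATAACGATTGC is found on the top strand at positions 58–75.
Reverse complement of the reverse primer: AACCCGACGTTATAAAGT. This occurs on the top strand at positions 125–142.
Product length = (reverse-primer end) − (forward-primer start) + 1 = 142 − 58 + 1 = 85 bp.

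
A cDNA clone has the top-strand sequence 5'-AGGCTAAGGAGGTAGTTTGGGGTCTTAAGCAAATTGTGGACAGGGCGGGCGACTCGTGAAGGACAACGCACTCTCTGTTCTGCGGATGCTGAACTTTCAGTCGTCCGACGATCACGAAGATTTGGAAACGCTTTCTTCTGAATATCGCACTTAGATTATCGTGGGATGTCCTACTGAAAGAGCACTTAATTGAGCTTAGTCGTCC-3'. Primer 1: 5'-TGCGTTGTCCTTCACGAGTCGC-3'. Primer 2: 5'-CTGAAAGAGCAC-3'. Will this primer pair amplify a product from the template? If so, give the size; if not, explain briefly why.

Primer 1 (TGCGTTGTCCTTCACGAGTCGC) has reverse complement GCGACTCGTGAAGGACAACGCA, which matches the top strand at positions 49–70; primer 1 anneals to the top strand there with its 3' end pointing upstream toward position 49.
Primer 2 (CTGAAAGAGCAC) matches the top strand directly at positions 174–185; it anneals to the bottom strand with its 3' end pointing downstream toward position 185.
The 3' ends diverge (primer 1 extends toward position 1, primer 2 toward position 205), so the primers never converge on a shared product.

No product — the primers' 3' ends point away from each other.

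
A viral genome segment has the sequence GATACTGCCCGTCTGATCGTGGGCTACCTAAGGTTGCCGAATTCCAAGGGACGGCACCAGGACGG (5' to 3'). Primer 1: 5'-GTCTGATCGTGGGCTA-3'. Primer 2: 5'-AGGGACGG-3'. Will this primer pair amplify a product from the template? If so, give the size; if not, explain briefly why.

No product — both primers anneal to the same strand and extend in the same direction.

Primer 1 (GTCTGATCGTGGGCTA) matches the top strand at positions 11–26 (3' end points downstream).
Primer 2 (AGGGACGG) also matches the top strand directly, at positions 47–54 — its reverse complement CCGTCCCT is not present.
Both primers anneal to the bottom strand with 3' ends pointing the same way, so neither can prime synthesis back toward the other.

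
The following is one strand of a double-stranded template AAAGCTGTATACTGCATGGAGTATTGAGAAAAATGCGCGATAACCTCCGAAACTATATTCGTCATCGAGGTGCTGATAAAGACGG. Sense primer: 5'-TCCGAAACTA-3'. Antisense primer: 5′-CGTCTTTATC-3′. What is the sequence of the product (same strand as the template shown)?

5'-TCCGAAACTATATTCGTCATCGAGGTGCTGATAAAGACG-3'

Forward primer TCCGAAACTA is found on the top strand at positions 46–55.
The reverse primer's reverse complement is GATAAAGACG, which matches the template at positions 75–84.
The product is the template from position 46 through 84 (39 bp).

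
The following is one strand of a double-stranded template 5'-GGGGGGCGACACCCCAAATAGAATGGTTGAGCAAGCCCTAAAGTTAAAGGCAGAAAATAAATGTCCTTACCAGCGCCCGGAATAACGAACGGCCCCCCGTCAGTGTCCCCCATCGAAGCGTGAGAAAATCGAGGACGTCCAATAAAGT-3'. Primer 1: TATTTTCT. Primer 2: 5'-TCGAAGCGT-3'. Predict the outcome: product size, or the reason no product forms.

Primer 1 (TATTTTCT) has reverse complement AGAAAATA, which matches the top strand at positions 52–59; primer 1 anneals to the top strand there with its 3' end pointing upstream toward position 52.
Primer 2 (TCGAAGCGT) matches the top strand directly at positions 113–121; it anneals to the bottom strand with its 3' end pointing downstream toward position 121.
The 3' ends diverge (primer 1 extends toward position 1, primer 2 toward position 148), so the primers never converge on a shared product.

No product — the primers' 3' ends point away from each other.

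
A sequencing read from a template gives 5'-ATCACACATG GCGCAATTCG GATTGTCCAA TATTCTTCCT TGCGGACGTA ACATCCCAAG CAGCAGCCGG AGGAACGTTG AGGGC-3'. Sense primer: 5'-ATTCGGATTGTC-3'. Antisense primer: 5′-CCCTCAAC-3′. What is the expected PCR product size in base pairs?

Scanning the template, ATTCGGATTGTC occurs at positions 16–27; this primer anneals to the bottom strand there with its 3' end pointing downstream.
Taking the reverse complement of CCCTCAAC gives GTTGAGGG, found at positions 77–84 on the template; the primer anneals here to the top strand with its 3' end pointing upstream.
The product runs from position 16 to position 84, so its length is 84 − 16 + 1 = 69 bp.

69 bp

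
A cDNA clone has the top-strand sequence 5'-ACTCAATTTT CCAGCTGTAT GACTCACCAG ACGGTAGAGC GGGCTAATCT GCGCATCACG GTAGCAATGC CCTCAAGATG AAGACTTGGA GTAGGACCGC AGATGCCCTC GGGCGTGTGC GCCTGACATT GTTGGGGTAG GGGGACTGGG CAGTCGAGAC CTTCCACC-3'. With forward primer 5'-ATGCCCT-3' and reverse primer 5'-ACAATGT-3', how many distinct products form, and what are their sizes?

Two products: 66 bp, 30 bp

The forward primer ATGCCCT matches the top strand at positions 67–73, 103–109.
The reverse primer's reverse complement is ACATTGT, matching at positions 126–132.
Each forward site pairs with the reverse site to give a product ending at position 132: sizes 66, 30 bp.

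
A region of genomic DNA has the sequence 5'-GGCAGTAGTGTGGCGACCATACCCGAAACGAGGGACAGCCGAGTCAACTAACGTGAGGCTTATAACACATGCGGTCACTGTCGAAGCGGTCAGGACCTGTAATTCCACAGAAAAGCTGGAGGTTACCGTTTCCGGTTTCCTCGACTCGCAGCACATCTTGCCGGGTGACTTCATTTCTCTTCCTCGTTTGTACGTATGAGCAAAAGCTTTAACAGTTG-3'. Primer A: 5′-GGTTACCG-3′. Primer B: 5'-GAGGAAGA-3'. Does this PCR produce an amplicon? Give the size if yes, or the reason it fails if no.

Primer A (GGTTACCG) matches the top strand at positions 121–128; it acts as a forward primer.
Primer B's reverse complement is TCTTCCTC, matching the top strand at positions 178–185; it acts as a reverse primer.
The 3' ends face each other across positions 121–185, giving a 65 bp product.

Yes — a 65 bp product.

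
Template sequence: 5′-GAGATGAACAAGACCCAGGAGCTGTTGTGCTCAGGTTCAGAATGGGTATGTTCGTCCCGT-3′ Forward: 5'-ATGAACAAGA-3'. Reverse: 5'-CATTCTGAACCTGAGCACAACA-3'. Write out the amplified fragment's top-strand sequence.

5'-ATGAACAAGACCCAGGAGCTGTTGTGCTCAGGTTCAGAATG-3'

The forward primer matches the template at positions 4–13.
Reverse complement of the reverse primer: TGTTGTGCTCAGGTTCAGAATG. This occurs on the top strand at positions 23–44.
The product is the template from position 4 through 44 (41 bp).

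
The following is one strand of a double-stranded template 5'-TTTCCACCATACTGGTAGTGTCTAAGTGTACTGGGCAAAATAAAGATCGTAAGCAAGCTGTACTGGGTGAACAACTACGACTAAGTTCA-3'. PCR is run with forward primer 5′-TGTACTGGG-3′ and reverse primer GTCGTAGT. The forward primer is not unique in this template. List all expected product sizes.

55 bp, 23 bp

The forward primer TGTACTGGG matches the top strand at positions 27–35, 59–67.
The reverse primer's reverse complement is ACTACGAC, matching at positions 74–81.
Each forward site pairs with the reverse site to give a product ending at position 81: sizes 55, 23 bp.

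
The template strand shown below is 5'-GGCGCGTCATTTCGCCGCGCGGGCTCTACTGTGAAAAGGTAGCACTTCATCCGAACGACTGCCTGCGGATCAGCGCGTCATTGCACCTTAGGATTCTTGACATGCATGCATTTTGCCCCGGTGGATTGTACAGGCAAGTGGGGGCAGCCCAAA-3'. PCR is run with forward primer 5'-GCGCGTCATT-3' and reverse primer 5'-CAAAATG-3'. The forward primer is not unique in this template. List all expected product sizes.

114 bp, 43 bp

The forward primer GCGCGTCATT matches the top strand at positions 2–11, 73–82.
The reverse primer's reverse complement is CATTTTG, matching at positions 109–115.
Each forward site pairs with the reverse site to give a product ending at position 115: sizes 114, 43 bp.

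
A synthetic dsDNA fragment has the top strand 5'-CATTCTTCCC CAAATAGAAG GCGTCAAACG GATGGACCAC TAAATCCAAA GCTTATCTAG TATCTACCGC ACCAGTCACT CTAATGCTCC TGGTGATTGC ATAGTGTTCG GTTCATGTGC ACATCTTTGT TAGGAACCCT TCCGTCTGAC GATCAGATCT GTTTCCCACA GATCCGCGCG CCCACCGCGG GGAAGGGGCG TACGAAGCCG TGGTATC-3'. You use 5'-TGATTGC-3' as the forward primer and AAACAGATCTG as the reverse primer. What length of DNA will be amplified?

71 bp

The forward primer matches the template at positions 94–100.
Reverse complement of the reverse primer: CAGATCTGTTT. This occurs on the top strand at positions 154–164.
Product length = (reverse-primer end) − (forward-primer start) + 1 = 164 − 94 + 1 = 71 bp.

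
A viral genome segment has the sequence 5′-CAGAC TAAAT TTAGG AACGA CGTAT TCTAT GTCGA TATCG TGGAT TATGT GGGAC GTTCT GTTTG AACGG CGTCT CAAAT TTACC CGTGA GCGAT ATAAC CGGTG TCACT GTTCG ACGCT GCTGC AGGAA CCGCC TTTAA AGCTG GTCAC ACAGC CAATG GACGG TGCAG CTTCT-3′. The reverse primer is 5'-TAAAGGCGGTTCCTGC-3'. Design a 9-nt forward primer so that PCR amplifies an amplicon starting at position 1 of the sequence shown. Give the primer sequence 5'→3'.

The reverse primer's reverse complement GCAGGAACCGCCTTTA matches the template at positions 124–139; the product starts at position 1.
The forward primer is identical to the top strand over positions 1–9: CAGACTAAA.

5'-CAGACTAAA-3'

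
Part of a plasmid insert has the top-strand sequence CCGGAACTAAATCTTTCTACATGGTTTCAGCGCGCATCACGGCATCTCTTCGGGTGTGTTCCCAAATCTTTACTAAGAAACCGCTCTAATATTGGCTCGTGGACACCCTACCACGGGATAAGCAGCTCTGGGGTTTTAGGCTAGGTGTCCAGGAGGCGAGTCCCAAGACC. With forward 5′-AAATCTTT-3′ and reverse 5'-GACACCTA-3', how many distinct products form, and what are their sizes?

Two products: 141 bp, 86 bp

The forward primer AAATCTTT matches the top strand at positions 9–16, 64–71.
The reverse primer's reverse complement is TAGGTGTC, matching at positions 142–149.
Each forward site pairs with the reverse site to give a product ending at position 149: sizes 141, 86 bp.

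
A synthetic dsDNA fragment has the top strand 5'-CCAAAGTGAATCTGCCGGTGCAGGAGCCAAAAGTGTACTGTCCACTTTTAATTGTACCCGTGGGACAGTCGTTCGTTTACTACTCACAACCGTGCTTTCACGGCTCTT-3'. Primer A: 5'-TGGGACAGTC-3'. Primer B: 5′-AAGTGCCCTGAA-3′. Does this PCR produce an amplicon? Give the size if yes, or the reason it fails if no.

No product — primer B has no binding site in the template.

Primer B (AAGTGCCCTGAA) does not match the top strand, and its reverse complement TTCAGGGCACTT does not match either.
With no annealing site for primer B, no amplification occurs.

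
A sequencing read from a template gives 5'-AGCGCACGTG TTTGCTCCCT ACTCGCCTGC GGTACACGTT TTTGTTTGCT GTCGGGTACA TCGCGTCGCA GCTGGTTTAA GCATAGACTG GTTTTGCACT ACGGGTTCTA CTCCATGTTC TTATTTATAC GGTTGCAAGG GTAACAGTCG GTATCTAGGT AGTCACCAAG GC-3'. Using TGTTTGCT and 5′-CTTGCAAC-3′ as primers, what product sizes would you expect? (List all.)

The forward primer TGTTTGCT matches the top strand at positions 9–16, 43–50.
The reverse primer's reverse complement is GTTGCAAG, matching at positions 132–139.
Each forward site pairs with the reverse site to give a product ending at position 139: sizes 131, 97 bp.

131 bp, 97 bp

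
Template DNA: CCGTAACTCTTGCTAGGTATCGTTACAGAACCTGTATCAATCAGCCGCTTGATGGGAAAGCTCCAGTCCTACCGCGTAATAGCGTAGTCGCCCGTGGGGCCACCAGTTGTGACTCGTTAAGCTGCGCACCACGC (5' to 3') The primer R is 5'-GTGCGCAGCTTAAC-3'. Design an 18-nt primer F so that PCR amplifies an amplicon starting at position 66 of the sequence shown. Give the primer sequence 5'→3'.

The reverse primer's reverse complement GTTAAGCTGCGCAC matches the template at positions 116–129; the product starts at position 66.
The forward primer is identical to the top strand over positions 66–83: GTCCTACCGCGTAATAGC.

5'-GTCCTACCGCGTAATAGC-3'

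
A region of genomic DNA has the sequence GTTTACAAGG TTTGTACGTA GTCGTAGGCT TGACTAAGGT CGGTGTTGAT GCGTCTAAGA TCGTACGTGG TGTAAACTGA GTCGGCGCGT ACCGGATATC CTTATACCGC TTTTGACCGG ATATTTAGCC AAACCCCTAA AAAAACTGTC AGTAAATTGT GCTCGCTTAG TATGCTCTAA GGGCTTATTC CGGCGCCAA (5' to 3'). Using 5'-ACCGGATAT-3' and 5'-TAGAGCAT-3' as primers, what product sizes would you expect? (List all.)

The forward primer ACCGGATAT matches the top strand at positions 91–99, 116–124.
The reverse primer's reverse complement is ATGCTCTA, matching at positions 172–179.
Each forward site pairs with the reverse site to give a product ending at position 179: sizes 89, 64 bp.

89 bp, 64 bp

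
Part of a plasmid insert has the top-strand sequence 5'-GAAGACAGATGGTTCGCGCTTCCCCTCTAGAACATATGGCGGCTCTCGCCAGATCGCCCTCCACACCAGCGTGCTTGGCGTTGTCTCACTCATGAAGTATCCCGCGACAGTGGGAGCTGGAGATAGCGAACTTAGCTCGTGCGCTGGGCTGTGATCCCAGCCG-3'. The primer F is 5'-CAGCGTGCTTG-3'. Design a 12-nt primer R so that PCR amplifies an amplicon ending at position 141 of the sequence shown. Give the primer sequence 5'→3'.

The forward primer binds at positions 67–77; the product's 3' end on the top strand is position 141.
The reverse primer anneals to the top strand over positions 130–141, i.e. to ACTTAGCTCGTG.
Its sequence written 5'→3' is the reverse complement: CACGAGCTAAGT.

5'-CACGAGCTAAGT-3'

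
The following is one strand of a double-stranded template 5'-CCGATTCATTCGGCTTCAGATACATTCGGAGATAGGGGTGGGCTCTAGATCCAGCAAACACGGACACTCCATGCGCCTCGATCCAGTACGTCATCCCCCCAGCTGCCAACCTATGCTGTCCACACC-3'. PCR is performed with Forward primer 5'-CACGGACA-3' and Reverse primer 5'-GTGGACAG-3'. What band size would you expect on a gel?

65 bp

Scanning the template, CACGGACA occurs at positions 59–66; this primer anneals to the bottom strand there with its 3' end pointing downstream.
The reverse primer's reverse complement is CTGTCCAC, which matches the template at positions 116–123.
Amplicon spans positions 59–123: 65 bp.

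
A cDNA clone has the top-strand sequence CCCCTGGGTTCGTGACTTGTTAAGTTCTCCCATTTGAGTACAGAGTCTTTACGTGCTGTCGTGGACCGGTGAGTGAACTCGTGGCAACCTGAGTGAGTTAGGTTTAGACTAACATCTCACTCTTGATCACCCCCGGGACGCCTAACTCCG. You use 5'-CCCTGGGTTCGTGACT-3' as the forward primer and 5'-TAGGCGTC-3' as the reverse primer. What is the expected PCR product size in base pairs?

143 bp

The forward primer matches the template at positions 2–17.
The reverse primer's reverse complement is GACGCCTA, which matches the template at positions 137–144.
The product runs from position 2 to position 144, so its length is 144 − 2 + 1 = 143 bp.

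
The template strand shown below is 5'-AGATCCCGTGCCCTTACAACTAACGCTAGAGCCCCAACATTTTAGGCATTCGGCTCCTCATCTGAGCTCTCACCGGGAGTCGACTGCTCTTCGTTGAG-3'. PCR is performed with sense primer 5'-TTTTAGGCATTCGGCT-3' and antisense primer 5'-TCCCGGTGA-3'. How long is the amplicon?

39 bp

The forward primer matches the template at positions 40–55.
Reverse complement of the reverse primer: TCACCGGGA. This occurs on the top strand at positions 70–78.
The product runs from position 40 to position 78, so its length is 78 − 40 + 1 = 39 bp.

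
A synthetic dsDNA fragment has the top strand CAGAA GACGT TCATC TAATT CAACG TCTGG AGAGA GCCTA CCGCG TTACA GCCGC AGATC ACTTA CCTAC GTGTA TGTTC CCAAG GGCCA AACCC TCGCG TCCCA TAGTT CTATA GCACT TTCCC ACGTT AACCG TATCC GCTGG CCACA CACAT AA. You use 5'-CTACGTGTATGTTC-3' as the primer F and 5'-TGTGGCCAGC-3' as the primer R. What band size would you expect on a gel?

Scanning the template, CTACGTGTATGTTC occurs at positions 67–80; this primer anneals to the bottom strand there with its 3' end pointing downstream.
Taking the reverse complement of TGTGGCCAGC gives GCTGGCCACA, found at positions 141–150 on the template; the primer anneals here to the top strand with its 3' end pointing upstream.
Product length = (reverse-primer end) − (forward-primer start) + 1 = 150 − 67 + 1 = 84 bp.

84 bp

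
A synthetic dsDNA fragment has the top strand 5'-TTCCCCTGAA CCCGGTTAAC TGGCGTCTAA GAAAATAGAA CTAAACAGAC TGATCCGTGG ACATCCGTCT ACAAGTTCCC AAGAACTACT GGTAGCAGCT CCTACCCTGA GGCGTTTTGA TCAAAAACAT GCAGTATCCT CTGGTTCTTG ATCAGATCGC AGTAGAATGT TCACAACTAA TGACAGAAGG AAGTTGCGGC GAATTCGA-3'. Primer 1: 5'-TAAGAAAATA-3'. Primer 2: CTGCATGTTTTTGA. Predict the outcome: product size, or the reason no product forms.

Primer 1 (TAAGAAAATA) matches the top strand at positions 28–37; it acts as a forward primer.
Primer 2's reverse complement is TCAAAAACATGCAG, matching the top strand at positions 121–134; it acts as a reverse primer.
The 3' ends face each other across positions 28–134, giving a 107 bp product.

Yes — a 107 bp product.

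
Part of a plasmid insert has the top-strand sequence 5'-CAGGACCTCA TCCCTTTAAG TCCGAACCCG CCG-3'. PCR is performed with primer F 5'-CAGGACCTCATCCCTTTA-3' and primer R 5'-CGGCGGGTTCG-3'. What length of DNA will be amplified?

Forward primer CAGGACCTCATCCCTTTA is found on the top strand at positions 1–18.
The reverse primer's reverse complement is CGAACCCGCCG, which matches the template at positions 23–33.
Amplicon spans positions 1–33: 33 bp.

33 bp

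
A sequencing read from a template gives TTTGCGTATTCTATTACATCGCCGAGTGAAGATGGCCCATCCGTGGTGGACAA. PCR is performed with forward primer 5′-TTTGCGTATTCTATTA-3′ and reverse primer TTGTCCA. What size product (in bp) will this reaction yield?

53 bp

The forward primer matches the template at positions 1–16.
The reverse primer's reverse complement is TGGACAA, which matches the template at positions 47–53.
Amplicon spans positions 1–53: 53 bp.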